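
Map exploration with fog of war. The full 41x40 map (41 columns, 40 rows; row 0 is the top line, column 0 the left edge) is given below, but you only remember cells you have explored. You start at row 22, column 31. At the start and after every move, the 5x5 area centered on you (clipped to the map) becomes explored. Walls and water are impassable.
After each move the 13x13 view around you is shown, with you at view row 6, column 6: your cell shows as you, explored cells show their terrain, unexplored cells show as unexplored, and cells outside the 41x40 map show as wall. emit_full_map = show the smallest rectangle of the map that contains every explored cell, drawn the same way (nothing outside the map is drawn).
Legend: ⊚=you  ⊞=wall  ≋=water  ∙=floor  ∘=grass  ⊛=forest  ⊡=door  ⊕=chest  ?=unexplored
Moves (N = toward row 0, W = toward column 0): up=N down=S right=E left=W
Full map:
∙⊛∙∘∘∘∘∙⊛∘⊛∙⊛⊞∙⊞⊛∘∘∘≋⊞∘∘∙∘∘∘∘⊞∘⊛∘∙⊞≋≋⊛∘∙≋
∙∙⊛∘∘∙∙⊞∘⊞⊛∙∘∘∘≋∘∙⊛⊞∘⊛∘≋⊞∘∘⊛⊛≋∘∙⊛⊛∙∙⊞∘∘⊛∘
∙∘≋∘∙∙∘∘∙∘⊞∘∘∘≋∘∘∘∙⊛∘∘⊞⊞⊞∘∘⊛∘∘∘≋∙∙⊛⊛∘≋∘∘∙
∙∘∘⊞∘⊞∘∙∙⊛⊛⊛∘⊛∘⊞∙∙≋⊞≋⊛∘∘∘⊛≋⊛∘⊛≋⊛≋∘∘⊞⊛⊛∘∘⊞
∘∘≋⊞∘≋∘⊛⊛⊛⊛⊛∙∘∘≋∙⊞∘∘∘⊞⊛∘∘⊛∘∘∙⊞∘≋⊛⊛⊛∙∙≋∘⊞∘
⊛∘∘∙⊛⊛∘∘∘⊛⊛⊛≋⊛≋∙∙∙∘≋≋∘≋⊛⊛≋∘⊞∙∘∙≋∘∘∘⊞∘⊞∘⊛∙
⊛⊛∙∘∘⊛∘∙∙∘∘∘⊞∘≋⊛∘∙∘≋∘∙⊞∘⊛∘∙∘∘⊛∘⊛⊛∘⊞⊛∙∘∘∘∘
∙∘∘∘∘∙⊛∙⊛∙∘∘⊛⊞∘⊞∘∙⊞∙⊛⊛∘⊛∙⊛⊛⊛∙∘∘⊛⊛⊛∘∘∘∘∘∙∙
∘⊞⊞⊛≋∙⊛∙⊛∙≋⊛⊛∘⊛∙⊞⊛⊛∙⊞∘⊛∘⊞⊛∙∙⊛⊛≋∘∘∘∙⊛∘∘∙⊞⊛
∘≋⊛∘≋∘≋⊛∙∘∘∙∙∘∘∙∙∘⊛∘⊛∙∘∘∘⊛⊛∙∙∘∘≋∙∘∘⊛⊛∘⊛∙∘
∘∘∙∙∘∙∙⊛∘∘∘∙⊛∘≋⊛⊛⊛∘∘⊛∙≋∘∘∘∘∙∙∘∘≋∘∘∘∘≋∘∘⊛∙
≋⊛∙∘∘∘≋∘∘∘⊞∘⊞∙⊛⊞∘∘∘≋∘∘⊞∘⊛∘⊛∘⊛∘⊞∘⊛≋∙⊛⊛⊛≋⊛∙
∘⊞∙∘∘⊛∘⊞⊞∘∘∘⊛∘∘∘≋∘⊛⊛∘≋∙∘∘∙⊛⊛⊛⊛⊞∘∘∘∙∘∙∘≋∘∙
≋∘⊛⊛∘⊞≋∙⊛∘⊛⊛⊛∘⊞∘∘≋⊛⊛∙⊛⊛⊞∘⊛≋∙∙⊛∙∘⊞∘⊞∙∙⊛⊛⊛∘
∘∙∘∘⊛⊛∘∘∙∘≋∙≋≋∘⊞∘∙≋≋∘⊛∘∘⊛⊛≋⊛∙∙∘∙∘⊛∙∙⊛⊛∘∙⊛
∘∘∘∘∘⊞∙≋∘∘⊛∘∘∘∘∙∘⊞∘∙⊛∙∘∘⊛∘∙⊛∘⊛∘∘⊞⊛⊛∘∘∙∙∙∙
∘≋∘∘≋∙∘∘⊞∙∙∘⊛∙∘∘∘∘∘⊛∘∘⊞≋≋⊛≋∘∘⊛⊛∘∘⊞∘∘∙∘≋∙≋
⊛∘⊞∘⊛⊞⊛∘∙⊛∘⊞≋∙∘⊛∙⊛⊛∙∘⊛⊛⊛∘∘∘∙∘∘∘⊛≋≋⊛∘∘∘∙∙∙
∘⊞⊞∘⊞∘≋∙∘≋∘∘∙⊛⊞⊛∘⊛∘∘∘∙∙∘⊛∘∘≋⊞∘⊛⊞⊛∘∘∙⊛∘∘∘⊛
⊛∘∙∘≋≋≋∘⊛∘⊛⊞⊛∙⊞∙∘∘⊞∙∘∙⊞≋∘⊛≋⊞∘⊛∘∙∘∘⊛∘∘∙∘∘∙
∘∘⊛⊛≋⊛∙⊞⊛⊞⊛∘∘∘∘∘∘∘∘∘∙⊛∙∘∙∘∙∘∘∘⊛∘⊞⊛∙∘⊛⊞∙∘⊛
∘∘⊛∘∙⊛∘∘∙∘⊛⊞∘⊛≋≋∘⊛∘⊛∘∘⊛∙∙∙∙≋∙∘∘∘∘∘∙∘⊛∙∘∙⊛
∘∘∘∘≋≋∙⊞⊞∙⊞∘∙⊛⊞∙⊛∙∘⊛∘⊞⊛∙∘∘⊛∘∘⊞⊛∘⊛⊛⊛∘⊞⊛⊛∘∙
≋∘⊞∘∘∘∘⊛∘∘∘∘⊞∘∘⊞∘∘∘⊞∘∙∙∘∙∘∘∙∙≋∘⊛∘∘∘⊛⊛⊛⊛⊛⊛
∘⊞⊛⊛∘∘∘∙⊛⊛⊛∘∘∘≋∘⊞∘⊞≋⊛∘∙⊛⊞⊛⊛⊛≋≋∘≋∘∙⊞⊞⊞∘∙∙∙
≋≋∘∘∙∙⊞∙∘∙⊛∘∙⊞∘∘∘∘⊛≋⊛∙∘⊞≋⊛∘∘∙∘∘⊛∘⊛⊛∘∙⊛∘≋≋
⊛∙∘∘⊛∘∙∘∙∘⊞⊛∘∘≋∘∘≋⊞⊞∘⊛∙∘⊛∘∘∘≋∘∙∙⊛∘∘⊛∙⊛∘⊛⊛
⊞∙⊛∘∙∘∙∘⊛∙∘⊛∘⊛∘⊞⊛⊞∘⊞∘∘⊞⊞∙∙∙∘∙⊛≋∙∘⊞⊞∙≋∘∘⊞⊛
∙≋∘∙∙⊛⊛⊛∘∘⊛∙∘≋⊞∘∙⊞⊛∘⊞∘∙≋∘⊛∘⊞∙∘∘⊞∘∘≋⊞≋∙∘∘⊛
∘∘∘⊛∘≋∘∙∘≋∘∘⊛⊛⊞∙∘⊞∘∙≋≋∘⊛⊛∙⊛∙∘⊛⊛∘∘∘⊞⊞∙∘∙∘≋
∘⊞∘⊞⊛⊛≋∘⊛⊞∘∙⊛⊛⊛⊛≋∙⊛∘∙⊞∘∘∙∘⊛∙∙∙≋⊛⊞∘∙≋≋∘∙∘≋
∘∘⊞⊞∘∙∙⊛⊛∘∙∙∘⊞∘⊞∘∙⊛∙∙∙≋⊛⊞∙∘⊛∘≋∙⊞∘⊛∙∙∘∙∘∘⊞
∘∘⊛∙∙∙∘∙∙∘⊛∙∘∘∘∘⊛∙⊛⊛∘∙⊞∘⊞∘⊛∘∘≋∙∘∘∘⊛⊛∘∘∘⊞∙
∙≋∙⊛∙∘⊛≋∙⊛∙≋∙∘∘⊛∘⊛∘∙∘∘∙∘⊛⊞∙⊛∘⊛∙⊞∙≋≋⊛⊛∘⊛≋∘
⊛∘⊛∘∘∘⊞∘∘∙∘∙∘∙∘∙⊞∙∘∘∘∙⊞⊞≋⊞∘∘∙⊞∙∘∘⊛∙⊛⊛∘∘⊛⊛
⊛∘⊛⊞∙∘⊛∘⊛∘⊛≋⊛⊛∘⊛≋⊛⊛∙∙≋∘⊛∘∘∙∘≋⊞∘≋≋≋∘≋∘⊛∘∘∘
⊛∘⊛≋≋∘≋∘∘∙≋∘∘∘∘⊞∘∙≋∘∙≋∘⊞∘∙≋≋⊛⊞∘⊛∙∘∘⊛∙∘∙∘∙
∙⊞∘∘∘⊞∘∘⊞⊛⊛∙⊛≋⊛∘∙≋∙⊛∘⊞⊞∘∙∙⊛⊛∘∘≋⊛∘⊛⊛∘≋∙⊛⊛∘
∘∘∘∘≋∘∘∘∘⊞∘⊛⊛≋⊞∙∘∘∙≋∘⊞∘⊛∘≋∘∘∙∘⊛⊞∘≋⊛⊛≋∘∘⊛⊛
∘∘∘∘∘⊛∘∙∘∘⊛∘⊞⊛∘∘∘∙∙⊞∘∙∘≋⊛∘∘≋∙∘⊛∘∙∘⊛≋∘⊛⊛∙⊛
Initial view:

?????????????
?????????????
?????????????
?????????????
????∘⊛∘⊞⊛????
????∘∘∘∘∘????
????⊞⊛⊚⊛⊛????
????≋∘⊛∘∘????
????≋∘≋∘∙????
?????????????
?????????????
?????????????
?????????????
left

?????????????
?????????????
?????????????
?????????????
????∘∘⊛∘⊞⊛???
????∙∘∘∘∘∘???
????∘⊞⊚∘⊛⊛???
????∙≋∘⊛∘∘???
????≋≋∘≋∘∙???
?????????????
?????????????
?????????????
?????????????

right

?????????????
?????????????
?????????????
?????????????
???∘∘⊛∘⊞⊛????
???∙∘∘∘∘∘????
???∘⊞⊛⊚⊛⊛????
???∙≋∘⊛∘∘????
???≋≋∘≋∘∙????
?????????????
?????????????
?????????????
?????????????

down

?????????????
?????????????
?????????????
???∘∘⊛∘⊞⊛????
???∙∘∘∘∘∘????
???∘⊞⊛∘⊛⊛????
???∙≋∘⊚∘∘????
???≋≋∘≋∘∙????
????∘∘⊛∘⊛????
?????????????
?????????????
?????????????
?????????????

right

?????????????
?????????????
?????????????
??∘∘⊛∘⊞⊛?????
??∙∘∘∘∘∘∙????
??∘⊞⊛∘⊛⊛⊛????
??∙≋∘⊛⊚∘∘????
??≋≋∘≋∘∙⊞????
???∘∘⊛∘⊛⊛????
?????????????
?????????????
?????????????
?????????????

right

?????????????
?????????????
?????????????
?∘∘⊛∘⊞⊛??????
?∙∘∘∘∘∘∙∘????
?∘⊞⊛∘⊛⊛⊛∘????
?∙≋∘⊛∘⊚∘⊛????
?≋≋∘≋∘∙⊞⊞????
??∘∘⊛∘⊛⊛∘????
?????????????
?????????????
?????????????
?????????????

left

?????????????
?????????????
?????????????
??∘∘⊛∘⊞⊛?????
??∙∘∘∘∘∘∙∘???
??∘⊞⊛∘⊛⊛⊛∘???
??∙≋∘⊛⊚∘∘⊛???
??≋≋∘≋∘∙⊞⊞???
???∘∘⊛∘⊛⊛∘???
?????????????
?????????????
?????????????
?????????????

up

?????????????
?????????????
?????????????
?????????????
??∘∘⊛∘⊞⊛∙????
??∙∘∘∘∘∘∙∘???
??∘⊞⊛∘⊚⊛⊛∘???
??∙≋∘⊛∘∘∘⊛???
??≋≋∘≋∘∙⊞⊞???
???∘∘⊛∘⊛⊛∘???
?????????????
?????????????
?????????????

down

?????????????
?????????????
?????????????
??∘∘⊛∘⊞⊛∙????
??∙∘∘∘∘∘∙∘???
??∘⊞⊛∘⊛⊛⊛∘???
??∙≋∘⊛⊚∘∘⊛???
??≋≋∘≋∘∙⊞⊞???
???∘∘⊛∘⊛⊛∘???
?????????????
?????????????
?????????????
?????????????

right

?????????????
?????????????
?????????????
?∘∘⊛∘⊞⊛∙?????
?∙∘∘∘∘∘∙∘????
?∘⊞⊛∘⊛⊛⊛∘????
?∙≋∘⊛∘⊚∘⊛????
?≋≋∘≋∘∙⊞⊞????
??∘∘⊛∘⊛⊛∘????
?????????????
?????????????
?????????????
?????????????

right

?????????????
?????????????
?????????????
∘∘⊛∘⊞⊛∙??????
∙∘∘∘∘∘∙∘⊛????
∘⊞⊛∘⊛⊛⊛∘⊞????
∙≋∘⊛∘∘⊚⊛⊛????
≋≋∘≋∘∙⊞⊞⊞????
?∘∘⊛∘⊛⊛∘∙????
?????????????
?????????????
?????????????
?????????????

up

?????????????
?????????????
?????????????
?????????????
∘∘⊛∘⊞⊛∙∘⊛????
∙∘∘∘∘∘∙∘⊛????
∘⊞⊛∘⊛⊛⊚∘⊞????
∙≋∘⊛∘∘∘⊛⊛????
≋≋∘≋∘∙⊞⊞⊞????
?∘∘⊛∘⊛⊛∘∙????
?????????????
?????????????
?????????????

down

?????????????
?????????????
?????????????
∘∘⊛∘⊞⊛∙∘⊛????
∙∘∘∘∘∘∙∘⊛????
∘⊞⊛∘⊛⊛⊛∘⊞????
∙≋∘⊛∘∘⊚⊛⊛????
≋≋∘≋∘∙⊞⊞⊞????
?∘∘⊛∘⊛⊛∘∙????
?????????????
?????????????
?????????????
?????????????

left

?????????????
?????????????
?????????????
?∘∘⊛∘⊞⊛∙∘⊛???
?∙∘∘∘∘∘∙∘⊛???
?∘⊞⊛∘⊛⊛⊛∘⊞???
?∙≋∘⊛∘⊚∘⊛⊛???
?≋≋∘≋∘∙⊞⊞⊞???
??∘∘⊛∘⊛⊛∘∙???
?????????????
?????????????
?????????????
?????????????

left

?????????????
?????????????
?????????????
??∘∘⊛∘⊞⊛∙∘⊛??
??∙∘∘∘∘∘∙∘⊛??
??∘⊞⊛∘⊛⊛⊛∘⊞??
??∙≋∘⊛⊚∘∘⊛⊛??
??≋≋∘≋∘∙⊞⊞⊞??
???∘∘⊛∘⊛⊛∘∙??
?????????????
?????????????
?????????????
?????????????

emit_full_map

∘∘⊛∘⊞⊛∙∘⊛
∙∘∘∘∘∘∙∘⊛
∘⊞⊛∘⊛⊛⊛∘⊞
∙≋∘⊛⊚∘∘⊛⊛
≋≋∘≋∘∙⊞⊞⊞
?∘∘⊛∘⊛⊛∘∙

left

?????????????
?????????????
?????????????
???∘∘⊛∘⊞⊛∙∘⊛?
???∙∘∘∘∘∘∙∘⊛?
???∘⊞⊛∘⊛⊛⊛∘⊞?
???∙≋∘⊚∘∘∘⊛⊛?
???≋≋∘≋∘∙⊞⊞⊞?
????∘∘⊛∘⊛⊛∘∙?
?????????????
?????????????
?????????????
?????????????

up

?????????????
?????????????
?????????????
?????????????
???∘∘⊛∘⊞⊛∙∘⊛?
???∙∘∘∘∘∘∙∘⊛?
???∘⊞⊛⊚⊛⊛⊛∘⊞?
???∙≋∘⊛∘∘∘⊛⊛?
???≋≋∘≋∘∙⊞⊞⊞?
????∘∘⊛∘⊛⊛∘∙?
?????????????
?????????????
?????????????

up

?????????????
?????????????
?????????????
?????????????
????⊛∘∙∘∘????
???∘∘⊛∘⊞⊛∙∘⊛?
???∙∘∘⊚∘∘∙∘⊛?
???∘⊞⊛∘⊛⊛⊛∘⊞?
???∙≋∘⊛∘∘∘⊛⊛?
???≋≋∘≋∘∙⊞⊞⊞?
????∘∘⊛∘⊛⊛∘∙?
?????????????
?????????????

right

?????????????
?????????????
?????????????
?????????????
???⊛∘∙∘∘⊛????
??∘∘⊛∘⊞⊛∙∘⊛??
??∙∘∘∘⊚∘∙∘⊛??
??∘⊞⊛∘⊛⊛⊛∘⊞??
??∙≋∘⊛∘∘∘⊛⊛??
??≋≋∘≋∘∙⊞⊞⊞??
???∘∘⊛∘⊛⊛∘∙??
?????????????
?????????????

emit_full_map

?⊛∘∙∘∘⊛??
∘∘⊛∘⊞⊛∙∘⊛
∙∘∘∘⊚∘∙∘⊛
∘⊞⊛∘⊛⊛⊛∘⊞
∙≋∘⊛∘∘∘⊛⊛
≋≋∘≋∘∙⊞⊞⊞
?∘∘⊛∘⊛⊛∘∙


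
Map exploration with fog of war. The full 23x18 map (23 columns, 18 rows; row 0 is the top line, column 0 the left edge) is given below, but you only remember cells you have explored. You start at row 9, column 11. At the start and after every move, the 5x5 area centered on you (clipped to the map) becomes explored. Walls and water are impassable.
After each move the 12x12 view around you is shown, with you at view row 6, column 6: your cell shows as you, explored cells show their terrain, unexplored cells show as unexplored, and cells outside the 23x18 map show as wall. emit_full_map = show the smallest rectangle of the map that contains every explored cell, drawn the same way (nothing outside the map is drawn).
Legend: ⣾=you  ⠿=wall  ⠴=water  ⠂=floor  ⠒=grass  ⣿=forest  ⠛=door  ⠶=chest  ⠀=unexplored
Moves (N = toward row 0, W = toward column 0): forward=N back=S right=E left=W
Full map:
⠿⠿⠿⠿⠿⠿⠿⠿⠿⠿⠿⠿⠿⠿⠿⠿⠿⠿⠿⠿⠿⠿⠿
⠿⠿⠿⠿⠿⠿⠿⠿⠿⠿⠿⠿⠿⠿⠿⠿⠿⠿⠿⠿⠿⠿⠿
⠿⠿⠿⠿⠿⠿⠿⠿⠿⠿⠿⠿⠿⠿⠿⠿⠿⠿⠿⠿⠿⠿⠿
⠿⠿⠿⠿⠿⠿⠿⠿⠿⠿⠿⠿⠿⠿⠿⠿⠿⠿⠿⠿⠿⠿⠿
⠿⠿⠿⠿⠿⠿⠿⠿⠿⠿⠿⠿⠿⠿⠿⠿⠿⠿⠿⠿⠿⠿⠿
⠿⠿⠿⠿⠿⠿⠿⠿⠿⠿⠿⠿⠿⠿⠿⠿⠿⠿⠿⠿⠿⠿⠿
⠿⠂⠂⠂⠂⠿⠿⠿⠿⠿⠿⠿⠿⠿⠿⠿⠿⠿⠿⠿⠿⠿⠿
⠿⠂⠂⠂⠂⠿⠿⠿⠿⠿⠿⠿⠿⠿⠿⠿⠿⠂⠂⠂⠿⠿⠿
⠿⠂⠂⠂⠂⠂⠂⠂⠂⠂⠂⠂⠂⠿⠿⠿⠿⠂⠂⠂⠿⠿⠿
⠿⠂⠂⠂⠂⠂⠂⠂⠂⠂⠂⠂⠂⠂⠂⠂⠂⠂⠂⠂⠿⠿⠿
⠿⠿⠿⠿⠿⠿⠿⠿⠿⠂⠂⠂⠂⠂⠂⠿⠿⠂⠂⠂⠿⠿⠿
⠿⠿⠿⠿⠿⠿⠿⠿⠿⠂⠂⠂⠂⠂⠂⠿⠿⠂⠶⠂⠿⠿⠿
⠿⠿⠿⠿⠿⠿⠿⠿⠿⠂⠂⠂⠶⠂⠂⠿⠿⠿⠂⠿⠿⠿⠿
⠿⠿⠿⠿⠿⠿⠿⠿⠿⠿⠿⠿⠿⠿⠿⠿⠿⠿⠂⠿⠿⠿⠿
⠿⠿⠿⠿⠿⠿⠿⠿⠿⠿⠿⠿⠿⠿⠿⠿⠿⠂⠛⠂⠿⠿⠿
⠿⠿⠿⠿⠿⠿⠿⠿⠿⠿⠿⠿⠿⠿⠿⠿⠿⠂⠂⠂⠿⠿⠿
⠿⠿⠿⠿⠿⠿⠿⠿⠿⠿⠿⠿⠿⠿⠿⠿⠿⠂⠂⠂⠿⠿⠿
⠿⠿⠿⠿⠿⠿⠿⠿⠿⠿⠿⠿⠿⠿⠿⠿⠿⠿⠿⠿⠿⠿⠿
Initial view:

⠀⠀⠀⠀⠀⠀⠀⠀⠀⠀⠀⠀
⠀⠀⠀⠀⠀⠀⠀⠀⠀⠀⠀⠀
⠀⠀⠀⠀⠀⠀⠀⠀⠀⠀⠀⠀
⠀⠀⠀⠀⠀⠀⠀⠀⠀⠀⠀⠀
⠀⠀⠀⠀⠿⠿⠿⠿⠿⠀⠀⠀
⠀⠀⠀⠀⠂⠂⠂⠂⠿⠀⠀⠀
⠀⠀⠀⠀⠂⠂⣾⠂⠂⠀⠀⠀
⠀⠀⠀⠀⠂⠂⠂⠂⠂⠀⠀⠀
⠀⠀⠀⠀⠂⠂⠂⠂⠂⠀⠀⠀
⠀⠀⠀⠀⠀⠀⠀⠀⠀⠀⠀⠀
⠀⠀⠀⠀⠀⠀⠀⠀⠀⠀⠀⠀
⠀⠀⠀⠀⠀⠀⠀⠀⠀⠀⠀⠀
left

⠀⠀⠀⠀⠀⠀⠀⠀⠀⠀⠀⠀
⠀⠀⠀⠀⠀⠀⠀⠀⠀⠀⠀⠀
⠀⠀⠀⠀⠀⠀⠀⠀⠀⠀⠀⠀
⠀⠀⠀⠀⠀⠀⠀⠀⠀⠀⠀⠀
⠀⠀⠀⠀⠿⠿⠿⠿⠿⠿⠀⠀
⠀⠀⠀⠀⠂⠂⠂⠂⠂⠿⠀⠀
⠀⠀⠀⠀⠂⠂⣾⠂⠂⠂⠀⠀
⠀⠀⠀⠀⠿⠂⠂⠂⠂⠂⠀⠀
⠀⠀⠀⠀⠿⠂⠂⠂⠂⠂⠀⠀
⠀⠀⠀⠀⠀⠀⠀⠀⠀⠀⠀⠀
⠀⠀⠀⠀⠀⠀⠀⠀⠀⠀⠀⠀
⠀⠀⠀⠀⠀⠀⠀⠀⠀⠀⠀⠀

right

⠀⠀⠀⠀⠀⠀⠀⠀⠀⠀⠀⠀
⠀⠀⠀⠀⠀⠀⠀⠀⠀⠀⠀⠀
⠀⠀⠀⠀⠀⠀⠀⠀⠀⠀⠀⠀
⠀⠀⠀⠀⠀⠀⠀⠀⠀⠀⠀⠀
⠀⠀⠀⠿⠿⠿⠿⠿⠿⠀⠀⠀
⠀⠀⠀⠂⠂⠂⠂⠂⠿⠀⠀⠀
⠀⠀⠀⠂⠂⠂⣾⠂⠂⠀⠀⠀
⠀⠀⠀⠿⠂⠂⠂⠂⠂⠀⠀⠀
⠀⠀⠀⠿⠂⠂⠂⠂⠂⠀⠀⠀
⠀⠀⠀⠀⠀⠀⠀⠀⠀⠀⠀⠀
⠀⠀⠀⠀⠀⠀⠀⠀⠀⠀⠀⠀
⠀⠀⠀⠀⠀⠀⠀⠀⠀⠀⠀⠀

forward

⠀⠀⠀⠀⠀⠀⠀⠀⠀⠀⠀⠀
⠀⠀⠀⠀⠀⠀⠀⠀⠀⠀⠀⠀
⠀⠀⠀⠀⠀⠀⠀⠀⠀⠀⠀⠀
⠀⠀⠀⠀⠀⠀⠀⠀⠀⠀⠀⠀
⠀⠀⠀⠀⠿⠿⠿⠿⠿⠀⠀⠀
⠀⠀⠀⠿⠿⠿⠿⠿⠿⠀⠀⠀
⠀⠀⠀⠂⠂⠂⣾⠂⠿⠀⠀⠀
⠀⠀⠀⠂⠂⠂⠂⠂⠂⠀⠀⠀
⠀⠀⠀⠿⠂⠂⠂⠂⠂⠀⠀⠀
⠀⠀⠀⠿⠂⠂⠂⠂⠂⠀⠀⠀
⠀⠀⠀⠀⠀⠀⠀⠀⠀⠀⠀⠀
⠀⠀⠀⠀⠀⠀⠀⠀⠀⠀⠀⠀

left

⠀⠀⠀⠀⠀⠀⠀⠀⠀⠀⠀⠀
⠀⠀⠀⠀⠀⠀⠀⠀⠀⠀⠀⠀
⠀⠀⠀⠀⠀⠀⠀⠀⠀⠀⠀⠀
⠀⠀⠀⠀⠀⠀⠀⠀⠀⠀⠀⠀
⠀⠀⠀⠀⠿⠿⠿⠿⠿⠿⠀⠀
⠀⠀⠀⠀⠿⠿⠿⠿⠿⠿⠀⠀
⠀⠀⠀⠀⠂⠂⣾⠂⠂⠿⠀⠀
⠀⠀⠀⠀⠂⠂⠂⠂⠂⠂⠀⠀
⠀⠀⠀⠀⠿⠂⠂⠂⠂⠂⠀⠀
⠀⠀⠀⠀⠿⠂⠂⠂⠂⠂⠀⠀
⠀⠀⠀⠀⠀⠀⠀⠀⠀⠀⠀⠀
⠀⠀⠀⠀⠀⠀⠀⠀⠀⠀⠀⠀

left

⠀⠀⠀⠀⠀⠀⠀⠀⠀⠀⠀⠀
⠀⠀⠀⠀⠀⠀⠀⠀⠀⠀⠀⠀
⠀⠀⠀⠀⠀⠀⠀⠀⠀⠀⠀⠀
⠀⠀⠀⠀⠀⠀⠀⠀⠀⠀⠀⠀
⠀⠀⠀⠀⠿⠿⠿⠿⠿⠿⠿⠀
⠀⠀⠀⠀⠿⠿⠿⠿⠿⠿⠿⠀
⠀⠀⠀⠀⠂⠂⣾⠂⠂⠂⠿⠀
⠀⠀⠀⠀⠂⠂⠂⠂⠂⠂⠂⠀
⠀⠀⠀⠀⠿⠿⠂⠂⠂⠂⠂⠀
⠀⠀⠀⠀⠀⠿⠂⠂⠂⠂⠂⠀
⠀⠀⠀⠀⠀⠀⠀⠀⠀⠀⠀⠀
⠀⠀⠀⠀⠀⠀⠀⠀⠀⠀⠀⠀

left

⠀⠀⠀⠀⠀⠀⠀⠀⠀⠀⠀⠀
⠀⠀⠀⠀⠀⠀⠀⠀⠀⠀⠀⠀
⠀⠀⠀⠀⠀⠀⠀⠀⠀⠀⠀⠀
⠀⠀⠀⠀⠀⠀⠀⠀⠀⠀⠀⠀
⠀⠀⠀⠀⠿⠿⠿⠿⠿⠿⠿⠿
⠀⠀⠀⠀⠿⠿⠿⠿⠿⠿⠿⠿
⠀⠀⠀⠀⠂⠂⣾⠂⠂⠂⠂⠿
⠀⠀⠀⠀⠂⠂⠂⠂⠂⠂⠂⠂
⠀⠀⠀⠀⠿⠿⠿⠂⠂⠂⠂⠂
⠀⠀⠀⠀⠀⠀⠿⠂⠂⠂⠂⠂
⠀⠀⠀⠀⠀⠀⠀⠀⠀⠀⠀⠀
⠀⠀⠀⠀⠀⠀⠀⠀⠀⠀⠀⠀

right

⠀⠀⠀⠀⠀⠀⠀⠀⠀⠀⠀⠀
⠀⠀⠀⠀⠀⠀⠀⠀⠀⠀⠀⠀
⠀⠀⠀⠀⠀⠀⠀⠀⠀⠀⠀⠀
⠀⠀⠀⠀⠀⠀⠀⠀⠀⠀⠀⠀
⠀⠀⠀⠿⠿⠿⠿⠿⠿⠿⠿⠀
⠀⠀⠀⠿⠿⠿⠿⠿⠿⠿⠿⠀
⠀⠀⠀⠂⠂⠂⣾⠂⠂⠂⠿⠀
⠀⠀⠀⠂⠂⠂⠂⠂⠂⠂⠂⠀
⠀⠀⠀⠿⠿⠿⠂⠂⠂⠂⠂⠀
⠀⠀⠀⠀⠀⠿⠂⠂⠂⠂⠂⠀
⠀⠀⠀⠀⠀⠀⠀⠀⠀⠀⠀⠀
⠀⠀⠀⠀⠀⠀⠀⠀⠀⠀⠀⠀

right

⠀⠀⠀⠀⠀⠀⠀⠀⠀⠀⠀⠀
⠀⠀⠀⠀⠀⠀⠀⠀⠀⠀⠀⠀
⠀⠀⠀⠀⠀⠀⠀⠀⠀⠀⠀⠀
⠀⠀⠀⠀⠀⠀⠀⠀⠀⠀⠀⠀
⠀⠀⠿⠿⠿⠿⠿⠿⠿⠿⠀⠀
⠀⠀⠿⠿⠿⠿⠿⠿⠿⠿⠀⠀
⠀⠀⠂⠂⠂⠂⣾⠂⠂⠿⠀⠀
⠀⠀⠂⠂⠂⠂⠂⠂⠂⠂⠀⠀
⠀⠀⠿⠿⠿⠂⠂⠂⠂⠂⠀⠀
⠀⠀⠀⠀⠿⠂⠂⠂⠂⠂⠀⠀
⠀⠀⠀⠀⠀⠀⠀⠀⠀⠀⠀⠀
⠀⠀⠀⠀⠀⠀⠀⠀⠀⠀⠀⠀

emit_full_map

⠿⠿⠿⠿⠿⠿⠿⠿
⠿⠿⠿⠿⠿⠿⠿⠿
⠂⠂⠂⠂⣾⠂⠂⠿
⠂⠂⠂⠂⠂⠂⠂⠂
⠿⠿⠿⠂⠂⠂⠂⠂
⠀⠀⠿⠂⠂⠂⠂⠂

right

⠀⠀⠀⠀⠀⠀⠀⠀⠀⠀⠀⠀
⠀⠀⠀⠀⠀⠀⠀⠀⠀⠀⠀⠀
⠀⠀⠀⠀⠀⠀⠀⠀⠀⠀⠀⠀
⠀⠀⠀⠀⠀⠀⠀⠀⠀⠀⠀⠀
⠀⠿⠿⠿⠿⠿⠿⠿⠿⠀⠀⠀
⠀⠿⠿⠿⠿⠿⠿⠿⠿⠀⠀⠀
⠀⠂⠂⠂⠂⠂⣾⠂⠿⠀⠀⠀
⠀⠂⠂⠂⠂⠂⠂⠂⠂⠀⠀⠀
⠀⠿⠿⠿⠂⠂⠂⠂⠂⠀⠀⠀
⠀⠀⠀⠿⠂⠂⠂⠂⠂⠀⠀⠀
⠀⠀⠀⠀⠀⠀⠀⠀⠀⠀⠀⠀
⠀⠀⠀⠀⠀⠀⠀⠀⠀⠀⠀⠀

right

⠀⠀⠀⠀⠀⠀⠀⠀⠀⠀⠀⠀
⠀⠀⠀⠀⠀⠀⠀⠀⠀⠀⠀⠀
⠀⠀⠀⠀⠀⠀⠀⠀⠀⠀⠀⠀
⠀⠀⠀⠀⠀⠀⠀⠀⠀⠀⠀⠀
⠿⠿⠿⠿⠿⠿⠿⠿⠿⠀⠀⠀
⠿⠿⠿⠿⠿⠿⠿⠿⠿⠀⠀⠀
⠂⠂⠂⠂⠂⠂⣾⠿⠿⠀⠀⠀
⠂⠂⠂⠂⠂⠂⠂⠂⠂⠀⠀⠀
⠿⠿⠿⠂⠂⠂⠂⠂⠂⠀⠀⠀
⠀⠀⠿⠂⠂⠂⠂⠂⠀⠀⠀⠀
⠀⠀⠀⠀⠀⠀⠀⠀⠀⠀⠀⠀
⠀⠀⠀⠀⠀⠀⠀⠀⠀⠀⠀⠀

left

⠀⠀⠀⠀⠀⠀⠀⠀⠀⠀⠀⠀
⠀⠀⠀⠀⠀⠀⠀⠀⠀⠀⠀⠀
⠀⠀⠀⠀⠀⠀⠀⠀⠀⠀⠀⠀
⠀⠀⠀⠀⠀⠀⠀⠀⠀⠀⠀⠀
⠀⠿⠿⠿⠿⠿⠿⠿⠿⠿⠀⠀
⠀⠿⠿⠿⠿⠿⠿⠿⠿⠿⠀⠀
⠀⠂⠂⠂⠂⠂⣾⠂⠿⠿⠀⠀
⠀⠂⠂⠂⠂⠂⠂⠂⠂⠂⠀⠀
⠀⠿⠿⠿⠂⠂⠂⠂⠂⠂⠀⠀
⠀⠀⠀⠿⠂⠂⠂⠂⠂⠀⠀⠀
⠀⠀⠀⠀⠀⠀⠀⠀⠀⠀⠀⠀
⠀⠀⠀⠀⠀⠀⠀⠀⠀⠀⠀⠀

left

⠀⠀⠀⠀⠀⠀⠀⠀⠀⠀⠀⠀
⠀⠀⠀⠀⠀⠀⠀⠀⠀⠀⠀⠀
⠀⠀⠀⠀⠀⠀⠀⠀⠀⠀⠀⠀
⠀⠀⠀⠀⠀⠀⠀⠀⠀⠀⠀⠀
⠀⠀⠿⠿⠿⠿⠿⠿⠿⠿⠿⠀
⠀⠀⠿⠿⠿⠿⠿⠿⠿⠿⠿⠀
⠀⠀⠂⠂⠂⠂⣾⠂⠂⠿⠿⠀
⠀⠀⠂⠂⠂⠂⠂⠂⠂⠂⠂⠀
⠀⠀⠿⠿⠿⠂⠂⠂⠂⠂⠂⠀
⠀⠀⠀⠀⠿⠂⠂⠂⠂⠂⠀⠀
⠀⠀⠀⠀⠀⠀⠀⠀⠀⠀⠀⠀
⠀⠀⠀⠀⠀⠀⠀⠀⠀⠀⠀⠀

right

⠀⠀⠀⠀⠀⠀⠀⠀⠀⠀⠀⠀
⠀⠀⠀⠀⠀⠀⠀⠀⠀⠀⠀⠀
⠀⠀⠀⠀⠀⠀⠀⠀⠀⠀⠀⠀
⠀⠀⠀⠀⠀⠀⠀⠀⠀⠀⠀⠀
⠀⠿⠿⠿⠿⠿⠿⠿⠿⠿⠀⠀
⠀⠿⠿⠿⠿⠿⠿⠿⠿⠿⠀⠀
⠀⠂⠂⠂⠂⠂⣾⠂⠿⠿⠀⠀
⠀⠂⠂⠂⠂⠂⠂⠂⠂⠂⠀⠀
⠀⠿⠿⠿⠂⠂⠂⠂⠂⠂⠀⠀
⠀⠀⠀⠿⠂⠂⠂⠂⠂⠀⠀⠀
⠀⠀⠀⠀⠀⠀⠀⠀⠀⠀⠀⠀
⠀⠀⠀⠀⠀⠀⠀⠀⠀⠀⠀⠀

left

⠀⠀⠀⠀⠀⠀⠀⠀⠀⠀⠀⠀
⠀⠀⠀⠀⠀⠀⠀⠀⠀⠀⠀⠀
⠀⠀⠀⠀⠀⠀⠀⠀⠀⠀⠀⠀
⠀⠀⠀⠀⠀⠀⠀⠀⠀⠀⠀⠀
⠀⠀⠿⠿⠿⠿⠿⠿⠿⠿⠿⠀
⠀⠀⠿⠿⠿⠿⠿⠿⠿⠿⠿⠀
⠀⠀⠂⠂⠂⠂⣾⠂⠂⠿⠿⠀
⠀⠀⠂⠂⠂⠂⠂⠂⠂⠂⠂⠀
⠀⠀⠿⠿⠿⠂⠂⠂⠂⠂⠂⠀
⠀⠀⠀⠀⠿⠂⠂⠂⠂⠂⠀⠀
⠀⠀⠀⠀⠀⠀⠀⠀⠀⠀⠀⠀
⠀⠀⠀⠀⠀⠀⠀⠀⠀⠀⠀⠀

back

⠀⠀⠀⠀⠀⠀⠀⠀⠀⠀⠀⠀
⠀⠀⠀⠀⠀⠀⠀⠀⠀⠀⠀⠀
⠀⠀⠀⠀⠀⠀⠀⠀⠀⠀⠀⠀
⠀⠀⠿⠿⠿⠿⠿⠿⠿⠿⠿⠀
⠀⠀⠿⠿⠿⠿⠿⠿⠿⠿⠿⠀
⠀⠀⠂⠂⠂⠂⠂⠂⠂⠿⠿⠀
⠀⠀⠂⠂⠂⠂⣾⠂⠂⠂⠂⠀
⠀⠀⠿⠿⠿⠂⠂⠂⠂⠂⠂⠀
⠀⠀⠀⠀⠿⠂⠂⠂⠂⠂⠀⠀
⠀⠀⠀⠀⠀⠀⠀⠀⠀⠀⠀⠀
⠀⠀⠀⠀⠀⠀⠀⠀⠀⠀⠀⠀
⠀⠀⠀⠀⠀⠀⠀⠀⠀⠀⠀⠀

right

⠀⠀⠀⠀⠀⠀⠀⠀⠀⠀⠀⠀
⠀⠀⠀⠀⠀⠀⠀⠀⠀⠀⠀⠀
⠀⠀⠀⠀⠀⠀⠀⠀⠀⠀⠀⠀
⠀⠿⠿⠿⠿⠿⠿⠿⠿⠿⠀⠀
⠀⠿⠿⠿⠿⠿⠿⠿⠿⠿⠀⠀
⠀⠂⠂⠂⠂⠂⠂⠂⠿⠿⠀⠀
⠀⠂⠂⠂⠂⠂⣾⠂⠂⠂⠀⠀
⠀⠿⠿⠿⠂⠂⠂⠂⠂⠂⠀⠀
⠀⠀⠀⠿⠂⠂⠂⠂⠂⠀⠀⠀
⠀⠀⠀⠀⠀⠀⠀⠀⠀⠀⠀⠀
⠀⠀⠀⠀⠀⠀⠀⠀⠀⠀⠀⠀
⠀⠀⠀⠀⠀⠀⠀⠀⠀⠀⠀⠀

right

⠀⠀⠀⠀⠀⠀⠀⠀⠀⠀⠀⠀
⠀⠀⠀⠀⠀⠀⠀⠀⠀⠀⠀⠀
⠀⠀⠀⠀⠀⠀⠀⠀⠀⠀⠀⠀
⠿⠿⠿⠿⠿⠿⠿⠿⠿⠀⠀⠀
⠿⠿⠿⠿⠿⠿⠿⠿⠿⠀⠀⠀
⠂⠂⠂⠂⠂⠂⠂⠿⠿⠀⠀⠀
⠂⠂⠂⠂⠂⠂⣾⠂⠂⠀⠀⠀
⠿⠿⠿⠂⠂⠂⠂⠂⠂⠀⠀⠀
⠀⠀⠿⠂⠂⠂⠂⠂⠂⠀⠀⠀
⠀⠀⠀⠀⠀⠀⠀⠀⠀⠀⠀⠀
⠀⠀⠀⠀⠀⠀⠀⠀⠀⠀⠀⠀
⠀⠀⠀⠀⠀⠀⠀⠀⠀⠀⠀⠀

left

⠀⠀⠀⠀⠀⠀⠀⠀⠀⠀⠀⠀
⠀⠀⠀⠀⠀⠀⠀⠀⠀⠀⠀⠀
⠀⠀⠀⠀⠀⠀⠀⠀⠀⠀⠀⠀
⠀⠿⠿⠿⠿⠿⠿⠿⠿⠿⠀⠀
⠀⠿⠿⠿⠿⠿⠿⠿⠿⠿⠀⠀
⠀⠂⠂⠂⠂⠂⠂⠂⠿⠿⠀⠀
⠀⠂⠂⠂⠂⠂⣾⠂⠂⠂⠀⠀
⠀⠿⠿⠿⠂⠂⠂⠂⠂⠂⠀⠀
⠀⠀⠀⠿⠂⠂⠂⠂⠂⠂⠀⠀
⠀⠀⠀⠀⠀⠀⠀⠀⠀⠀⠀⠀
⠀⠀⠀⠀⠀⠀⠀⠀⠀⠀⠀⠀
⠀⠀⠀⠀⠀⠀⠀⠀⠀⠀⠀⠀

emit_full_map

⠿⠿⠿⠿⠿⠿⠿⠿⠿
⠿⠿⠿⠿⠿⠿⠿⠿⠿
⠂⠂⠂⠂⠂⠂⠂⠿⠿
⠂⠂⠂⠂⠂⣾⠂⠂⠂
⠿⠿⠿⠂⠂⠂⠂⠂⠂
⠀⠀⠿⠂⠂⠂⠂⠂⠂

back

⠀⠀⠀⠀⠀⠀⠀⠀⠀⠀⠀⠀
⠀⠀⠀⠀⠀⠀⠀⠀⠀⠀⠀⠀
⠀⠿⠿⠿⠿⠿⠿⠿⠿⠿⠀⠀
⠀⠿⠿⠿⠿⠿⠿⠿⠿⠿⠀⠀
⠀⠂⠂⠂⠂⠂⠂⠂⠿⠿⠀⠀
⠀⠂⠂⠂⠂⠂⠂⠂⠂⠂⠀⠀
⠀⠿⠿⠿⠂⠂⣾⠂⠂⠂⠀⠀
⠀⠀⠀⠿⠂⠂⠂⠂⠂⠂⠀⠀
⠀⠀⠀⠀⠂⠂⠂⠶⠂⠀⠀⠀
⠀⠀⠀⠀⠀⠀⠀⠀⠀⠀⠀⠀
⠀⠀⠀⠀⠀⠀⠀⠀⠀⠀⠀⠀
⠀⠀⠀⠀⠀⠀⠀⠀⠀⠀⠀⠀

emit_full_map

⠿⠿⠿⠿⠿⠿⠿⠿⠿
⠿⠿⠿⠿⠿⠿⠿⠿⠿
⠂⠂⠂⠂⠂⠂⠂⠿⠿
⠂⠂⠂⠂⠂⠂⠂⠂⠂
⠿⠿⠿⠂⠂⣾⠂⠂⠂
⠀⠀⠿⠂⠂⠂⠂⠂⠂
⠀⠀⠀⠂⠂⠂⠶⠂⠀


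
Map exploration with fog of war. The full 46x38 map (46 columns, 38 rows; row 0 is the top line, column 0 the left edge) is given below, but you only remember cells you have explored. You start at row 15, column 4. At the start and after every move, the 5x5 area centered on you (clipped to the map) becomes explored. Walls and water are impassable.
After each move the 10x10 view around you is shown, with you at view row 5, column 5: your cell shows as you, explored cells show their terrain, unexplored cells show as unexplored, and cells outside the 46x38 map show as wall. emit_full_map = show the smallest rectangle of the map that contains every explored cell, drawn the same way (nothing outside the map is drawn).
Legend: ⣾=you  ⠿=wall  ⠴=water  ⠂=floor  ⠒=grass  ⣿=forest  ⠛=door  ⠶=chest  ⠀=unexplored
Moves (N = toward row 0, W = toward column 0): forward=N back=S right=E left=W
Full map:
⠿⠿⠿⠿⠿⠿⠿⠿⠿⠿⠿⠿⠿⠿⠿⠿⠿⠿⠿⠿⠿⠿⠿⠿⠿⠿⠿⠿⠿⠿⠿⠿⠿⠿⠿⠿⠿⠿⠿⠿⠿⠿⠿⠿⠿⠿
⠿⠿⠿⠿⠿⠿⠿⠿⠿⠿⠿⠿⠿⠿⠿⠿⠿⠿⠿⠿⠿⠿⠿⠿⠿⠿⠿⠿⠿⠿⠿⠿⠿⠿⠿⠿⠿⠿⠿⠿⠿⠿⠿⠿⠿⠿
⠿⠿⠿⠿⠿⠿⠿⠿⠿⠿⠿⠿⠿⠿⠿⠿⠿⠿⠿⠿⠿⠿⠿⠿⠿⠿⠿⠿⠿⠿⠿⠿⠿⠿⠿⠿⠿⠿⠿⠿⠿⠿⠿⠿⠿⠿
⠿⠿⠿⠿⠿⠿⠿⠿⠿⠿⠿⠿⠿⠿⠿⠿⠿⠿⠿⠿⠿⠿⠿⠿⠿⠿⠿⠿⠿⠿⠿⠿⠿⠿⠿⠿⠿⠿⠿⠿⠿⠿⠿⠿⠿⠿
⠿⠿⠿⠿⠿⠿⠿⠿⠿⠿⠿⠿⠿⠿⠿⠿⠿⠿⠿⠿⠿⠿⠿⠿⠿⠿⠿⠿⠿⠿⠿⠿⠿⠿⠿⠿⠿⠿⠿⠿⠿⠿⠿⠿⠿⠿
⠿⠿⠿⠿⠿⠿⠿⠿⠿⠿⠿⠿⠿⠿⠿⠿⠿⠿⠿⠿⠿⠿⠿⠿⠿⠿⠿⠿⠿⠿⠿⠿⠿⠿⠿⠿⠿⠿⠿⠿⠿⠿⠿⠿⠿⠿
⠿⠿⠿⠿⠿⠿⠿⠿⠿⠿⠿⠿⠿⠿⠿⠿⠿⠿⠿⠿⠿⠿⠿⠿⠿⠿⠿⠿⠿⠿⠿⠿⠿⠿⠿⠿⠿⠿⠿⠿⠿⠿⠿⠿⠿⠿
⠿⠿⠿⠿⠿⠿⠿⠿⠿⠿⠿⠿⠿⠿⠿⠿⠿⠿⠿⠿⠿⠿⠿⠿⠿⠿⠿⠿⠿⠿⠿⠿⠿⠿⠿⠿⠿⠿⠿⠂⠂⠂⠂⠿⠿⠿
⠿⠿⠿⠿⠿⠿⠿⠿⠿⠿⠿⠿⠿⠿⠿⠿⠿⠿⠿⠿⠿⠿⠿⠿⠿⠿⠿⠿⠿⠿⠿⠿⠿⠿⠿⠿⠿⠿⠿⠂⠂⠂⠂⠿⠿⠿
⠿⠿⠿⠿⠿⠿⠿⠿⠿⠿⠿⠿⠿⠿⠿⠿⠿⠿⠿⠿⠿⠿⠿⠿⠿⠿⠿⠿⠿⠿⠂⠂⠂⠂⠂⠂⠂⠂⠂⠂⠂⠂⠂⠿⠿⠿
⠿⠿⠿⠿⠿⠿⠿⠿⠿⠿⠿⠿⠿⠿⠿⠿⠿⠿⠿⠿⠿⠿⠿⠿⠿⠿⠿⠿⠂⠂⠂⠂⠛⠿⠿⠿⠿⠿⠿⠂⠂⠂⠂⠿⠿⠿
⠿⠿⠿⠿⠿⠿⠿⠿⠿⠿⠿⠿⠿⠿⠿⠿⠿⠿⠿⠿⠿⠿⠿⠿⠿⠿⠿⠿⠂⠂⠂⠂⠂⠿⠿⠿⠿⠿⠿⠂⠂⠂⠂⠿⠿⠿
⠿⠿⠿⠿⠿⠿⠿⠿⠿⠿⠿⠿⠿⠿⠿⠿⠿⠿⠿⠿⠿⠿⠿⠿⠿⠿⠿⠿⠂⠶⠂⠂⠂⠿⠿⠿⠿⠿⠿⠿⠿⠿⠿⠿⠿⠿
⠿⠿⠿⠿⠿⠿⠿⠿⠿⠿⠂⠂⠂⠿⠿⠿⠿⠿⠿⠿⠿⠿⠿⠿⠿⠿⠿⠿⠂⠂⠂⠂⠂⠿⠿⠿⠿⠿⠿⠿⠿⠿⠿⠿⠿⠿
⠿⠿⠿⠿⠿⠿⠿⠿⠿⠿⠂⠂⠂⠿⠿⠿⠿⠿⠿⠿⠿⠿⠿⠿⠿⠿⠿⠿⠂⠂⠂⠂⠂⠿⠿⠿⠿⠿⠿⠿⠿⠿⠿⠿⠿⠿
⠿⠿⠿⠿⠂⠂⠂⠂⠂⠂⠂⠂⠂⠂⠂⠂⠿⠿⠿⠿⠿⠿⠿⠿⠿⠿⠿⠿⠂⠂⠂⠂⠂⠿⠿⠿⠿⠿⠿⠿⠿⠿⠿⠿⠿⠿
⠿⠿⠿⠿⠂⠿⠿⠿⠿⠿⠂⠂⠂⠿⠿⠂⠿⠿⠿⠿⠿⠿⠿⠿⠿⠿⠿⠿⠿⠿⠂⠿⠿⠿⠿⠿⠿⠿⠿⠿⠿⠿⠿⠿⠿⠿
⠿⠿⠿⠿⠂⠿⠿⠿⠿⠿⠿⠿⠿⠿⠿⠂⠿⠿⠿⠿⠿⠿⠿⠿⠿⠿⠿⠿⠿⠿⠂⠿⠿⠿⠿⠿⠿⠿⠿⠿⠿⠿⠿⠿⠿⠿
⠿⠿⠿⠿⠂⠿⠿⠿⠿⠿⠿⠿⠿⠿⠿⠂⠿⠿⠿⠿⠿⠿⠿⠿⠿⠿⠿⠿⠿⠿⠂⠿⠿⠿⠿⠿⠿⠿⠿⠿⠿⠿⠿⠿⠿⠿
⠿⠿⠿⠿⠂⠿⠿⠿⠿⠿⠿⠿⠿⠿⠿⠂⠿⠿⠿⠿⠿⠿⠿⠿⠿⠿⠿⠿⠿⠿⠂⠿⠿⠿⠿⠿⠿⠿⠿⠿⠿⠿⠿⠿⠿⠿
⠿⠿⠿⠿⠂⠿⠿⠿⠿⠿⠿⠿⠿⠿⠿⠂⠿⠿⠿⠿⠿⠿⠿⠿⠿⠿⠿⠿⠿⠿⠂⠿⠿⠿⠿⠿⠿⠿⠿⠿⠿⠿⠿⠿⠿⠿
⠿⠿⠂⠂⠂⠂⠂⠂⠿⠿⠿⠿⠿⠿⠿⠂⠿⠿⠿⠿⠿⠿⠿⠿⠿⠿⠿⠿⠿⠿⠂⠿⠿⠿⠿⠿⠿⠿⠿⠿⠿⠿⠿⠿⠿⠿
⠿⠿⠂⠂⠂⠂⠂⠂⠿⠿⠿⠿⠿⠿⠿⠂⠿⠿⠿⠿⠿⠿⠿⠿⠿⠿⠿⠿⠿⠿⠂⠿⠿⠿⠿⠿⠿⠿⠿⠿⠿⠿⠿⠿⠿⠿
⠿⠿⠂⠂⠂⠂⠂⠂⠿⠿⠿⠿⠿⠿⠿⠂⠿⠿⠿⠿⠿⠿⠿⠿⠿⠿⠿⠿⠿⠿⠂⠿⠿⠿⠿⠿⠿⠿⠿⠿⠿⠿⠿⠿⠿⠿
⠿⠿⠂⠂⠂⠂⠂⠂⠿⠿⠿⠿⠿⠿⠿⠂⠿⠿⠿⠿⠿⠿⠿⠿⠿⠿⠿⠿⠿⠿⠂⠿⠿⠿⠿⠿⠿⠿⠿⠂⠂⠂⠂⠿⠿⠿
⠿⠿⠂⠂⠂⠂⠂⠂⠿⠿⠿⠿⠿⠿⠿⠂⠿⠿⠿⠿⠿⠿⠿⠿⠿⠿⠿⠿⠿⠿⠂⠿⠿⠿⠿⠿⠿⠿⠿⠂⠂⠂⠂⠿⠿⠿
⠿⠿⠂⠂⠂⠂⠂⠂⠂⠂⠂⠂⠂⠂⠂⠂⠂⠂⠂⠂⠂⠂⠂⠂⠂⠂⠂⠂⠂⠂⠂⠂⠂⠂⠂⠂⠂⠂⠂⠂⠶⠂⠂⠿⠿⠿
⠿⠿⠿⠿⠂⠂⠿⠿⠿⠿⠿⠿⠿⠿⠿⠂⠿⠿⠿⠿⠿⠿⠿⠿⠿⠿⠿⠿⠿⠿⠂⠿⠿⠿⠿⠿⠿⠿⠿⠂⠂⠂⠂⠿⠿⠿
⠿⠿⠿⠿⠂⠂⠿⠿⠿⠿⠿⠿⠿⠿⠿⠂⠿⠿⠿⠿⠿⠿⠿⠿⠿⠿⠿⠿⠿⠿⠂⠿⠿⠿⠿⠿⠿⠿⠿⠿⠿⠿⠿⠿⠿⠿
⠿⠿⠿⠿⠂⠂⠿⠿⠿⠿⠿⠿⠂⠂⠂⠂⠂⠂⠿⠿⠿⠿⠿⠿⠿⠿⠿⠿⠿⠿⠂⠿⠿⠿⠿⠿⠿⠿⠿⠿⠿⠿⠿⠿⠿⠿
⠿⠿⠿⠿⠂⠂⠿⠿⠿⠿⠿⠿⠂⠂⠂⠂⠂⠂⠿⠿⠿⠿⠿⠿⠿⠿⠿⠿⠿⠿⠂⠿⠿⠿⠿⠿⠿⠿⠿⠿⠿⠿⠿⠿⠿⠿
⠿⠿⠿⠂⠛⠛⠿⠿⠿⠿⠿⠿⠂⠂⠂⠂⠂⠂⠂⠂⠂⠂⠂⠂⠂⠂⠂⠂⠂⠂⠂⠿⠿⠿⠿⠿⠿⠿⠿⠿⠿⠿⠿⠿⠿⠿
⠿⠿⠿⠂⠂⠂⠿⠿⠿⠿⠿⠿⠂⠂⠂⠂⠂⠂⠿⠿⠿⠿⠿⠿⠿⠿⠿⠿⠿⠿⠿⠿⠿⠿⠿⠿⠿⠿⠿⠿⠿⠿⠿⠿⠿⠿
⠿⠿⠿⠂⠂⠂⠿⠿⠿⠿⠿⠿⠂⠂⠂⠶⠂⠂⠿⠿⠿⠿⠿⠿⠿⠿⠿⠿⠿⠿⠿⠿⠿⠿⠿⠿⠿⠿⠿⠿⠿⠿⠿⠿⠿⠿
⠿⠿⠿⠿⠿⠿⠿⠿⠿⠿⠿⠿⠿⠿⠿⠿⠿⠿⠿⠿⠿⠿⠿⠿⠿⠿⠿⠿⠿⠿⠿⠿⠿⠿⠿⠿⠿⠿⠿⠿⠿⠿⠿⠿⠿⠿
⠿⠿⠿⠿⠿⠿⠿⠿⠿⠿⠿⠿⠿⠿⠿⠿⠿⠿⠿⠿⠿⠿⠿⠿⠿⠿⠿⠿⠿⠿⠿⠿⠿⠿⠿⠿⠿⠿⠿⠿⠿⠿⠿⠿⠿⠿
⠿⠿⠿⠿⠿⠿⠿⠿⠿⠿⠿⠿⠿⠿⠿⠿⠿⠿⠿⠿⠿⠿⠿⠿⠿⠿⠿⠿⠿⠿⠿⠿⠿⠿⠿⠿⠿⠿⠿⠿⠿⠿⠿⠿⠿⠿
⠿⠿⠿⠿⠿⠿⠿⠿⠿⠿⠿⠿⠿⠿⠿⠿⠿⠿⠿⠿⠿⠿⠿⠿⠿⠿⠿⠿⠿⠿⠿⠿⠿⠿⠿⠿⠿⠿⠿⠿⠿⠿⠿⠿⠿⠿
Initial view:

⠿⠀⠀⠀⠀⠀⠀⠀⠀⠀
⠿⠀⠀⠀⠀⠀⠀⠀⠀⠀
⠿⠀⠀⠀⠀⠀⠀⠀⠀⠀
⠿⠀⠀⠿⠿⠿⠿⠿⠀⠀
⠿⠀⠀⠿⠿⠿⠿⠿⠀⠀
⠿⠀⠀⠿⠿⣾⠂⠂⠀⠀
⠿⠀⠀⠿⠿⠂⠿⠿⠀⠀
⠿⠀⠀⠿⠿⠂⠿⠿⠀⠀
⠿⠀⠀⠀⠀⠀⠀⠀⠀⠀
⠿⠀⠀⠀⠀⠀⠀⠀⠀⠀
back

⠿⠀⠀⠀⠀⠀⠀⠀⠀⠀
⠿⠀⠀⠀⠀⠀⠀⠀⠀⠀
⠿⠀⠀⠿⠿⠿⠿⠿⠀⠀
⠿⠀⠀⠿⠿⠿⠿⠿⠀⠀
⠿⠀⠀⠿⠿⠂⠂⠂⠀⠀
⠿⠀⠀⠿⠿⣾⠿⠿⠀⠀
⠿⠀⠀⠿⠿⠂⠿⠿⠀⠀
⠿⠀⠀⠿⠿⠂⠿⠿⠀⠀
⠿⠀⠀⠀⠀⠀⠀⠀⠀⠀
⠿⠀⠀⠀⠀⠀⠀⠀⠀⠀

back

⠿⠀⠀⠀⠀⠀⠀⠀⠀⠀
⠿⠀⠀⠿⠿⠿⠿⠿⠀⠀
⠿⠀⠀⠿⠿⠿⠿⠿⠀⠀
⠿⠀⠀⠿⠿⠂⠂⠂⠀⠀
⠿⠀⠀⠿⠿⠂⠿⠿⠀⠀
⠿⠀⠀⠿⠿⣾⠿⠿⠀⠀
⠿⠀⠀⠿⠿⠂⠿⠿⠀⠀
⠿⠀⠀⠿⠿⠂⠿⠿⠀⠀
⠿⠀⠀⠀⠀⠀⠀⠀⠀⠀
⠿⠀⠀⠀⠀⠀⠀⠀⠀⠀

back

⠿⠀⠀⠿⠿⠿⠿⠿⠀⠀
⠿⠀⠀⠿⠿⠿⠿⠿⠀⠀
⠿⠀⠀⠿⠿⠂⠂⠂⠀⠀
⠿⠀⠀⠿⠿⠂⠿⠿⠀⠀
⠿⠀⠀⠿⠿⠂⠿⠿⠀⠀
⠿⠀⠀⠿⠿⣾⠿⠿⠀⠀
⠿⠀⠀⠿⠿⠂⠿⠿⠀⠀
⠿⠀⠀⠿⠿⠂⠿⠿⠀⠀
⠿⠀⠀⠀⠀⠀⠀⠀⠀⠀
⠿⠀⠀⠀⠀⠀⠀⠀⠀⠀

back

⠿⠀⠀⠿⠿⠿⠿⠿⠀⠀
⠿⠀⠀⠿⠿⠂⠂⠂⠀⠀
⠿⠀⠀⠿⠿⠂⠿⠿⠀⠀
⠿⠀⠀⠿⠿⠂⠿⠿⠀⠀
⠿⠀⠀⠿⠿⠂⠿⠿⠀⠀
⠿⠀⠀⠿⠿⣾⠿⠿⠀⠀
⠿⠀⠀⠿⠿⠂⠿⠿⠀⠀
⠿⠀⠀⠂⠂⠂⠂⠂⠀⠀
⠿⠀⠀⠀⠀⠀⠀⠀⠀⠀
⠿⠀⠀⠀⠀⠀⠀⠀⠀⠀

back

⠿⠀⠀⠿⠿⠂⠂⠂⠀⠀
⠿⠀⠀⠿⠿⠂⠿⠿⠀⠀
⠿⠀⠀⠿⠿⠂⠿⠿⠀⠀
⠿⠀⠀⠿⠿⠂⠿⠿⠀⠀
⠿⠀⠀⠿⠿⠂⠿⠿⠀⠀
⠿⠀⠀⠿⠿⣾⠿⠿⠀⠀
⠿⠀⠀⠂⠂⠂⠂⠂⠀⠀
⠿⠀⠀⠂⠂⠂⠂⠂⠀⠀
⠿⠀⠀⠀⠀⠀⠀⠀⠀⠀
⠿⠀⠀⠀⠀⠀⠀⠀⠀⠀

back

⠿⠀⠀⠿⠿⠂⠿⠿⠀⠀
⠿⠀⠀⠿⠿⠂⠿⠿⠀⠀
⠿⠀⠀⠿⠿⠂⠿⠿⠀⠀
⠿⠀⠀⠿⠿⠂⠿⠿⠀⠀
⠿⠀⠀⠿⠿⠂⠿⠿⠀⠀
⠿⠀⠀⠂⠂⣾⠂⠂⠀⠀
⠿⠀⠀⠂⠂⠂⠂⠂⠀⠀
⠿⠀⠀⠂⠂⠂⠂⠂⠀⠀
⠿⠀⠀⠀⠀⠀⠀⠀⠀⠀
⠿⠀⠀⠀⠀⠀⠀⠀⠀⠀

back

⠿⠀⠀⠿⠿⠂⠿⠿⠀⠀
⠿⠀⠀⠿⠿⠂⠿⠿⠀⠀
⠿⠀⠀⠿⠿⠂⠿⠿⠀⠀
⠿⠀⠀⠿⠿⠂⠿⠿⠀⠀
⠿⠀⠀⠂⠂⠂⠂⠂⠀⠀
⠿⠀⠀⠂⠂⣾⠂⠂⠀⠀
⠿⠀⠀⠂⠂⠂⠂⠂⠀⠀
⠿⠀⠀⠂⠂⠂⠂⠂⠀⠀
⠿⠀⠀⠀⠀⠀⠀⠀⠀⠀
⠿⠀⠀⠀⠀⠀⠀⠀⠀⠀

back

⠿⠀⠀⠿⠿⠂⠿⠿⠀⠀
⠿⠀⠀⠿⠿⠂⠿⠿⠀⠀
⠿⠀⠀⠿⠿⠂⠿⠿⠀⠀
⠿⠀⠀⠂⠂⠂⠂⠂⠀⠀
⠿⠀⠀⠂⠂⠂⠂⠂⠀⠀
⠿⠀⠀⠂⠂⣾⠂⠂⠀⠀
⠿⠀⠀⠂⠂⠂⠂⠂⠀⠀
⠿⠀⠀⠂⠂⠂⠂⠂⠀⠀
⠿⠀⠀⠀⠀⠀⠀⠀⠀⠀
⠿⠀⠀⠀⠀⠀⠀⠀⠀⠀

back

⠿⠀⠀⠿⠿⠂⠿⠿⠀⠀
⠿⠀⠀⠿⠿⠂⠿⠿⠀⠀
⠿⠀⠀⠂⠂⠂⠂⠂⠀⠀
⠿⠀⠀⠂⠂⠂⠂⠂⠀⠀
⠿⠀⠀⠂⠂⠂⠂⠂⠀⠀
⠿⠀⠀⠂⠂⣾⠂⠂⠀⠀
⠿⠀⠀⠂⠂⠂⠂⠂⠀⠀
⠿⠀⠀⠂⠂⠂⠂⠂⠀⠀
⠿⠀⠀⠀⠀⠀⠀⠀⠀⠀
⠿⠀⠀⠀⠀⠀⠀⠀⠀⠀

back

⠿⠀⠀⠿⠿⠂⠿⠿⠀⠀
⠿⠀⠀⠂⠂⠂⠂⠂⠀⠀
⠿⠀⠀⠂⠂⠂⠂⠂⠀⠀
⠿⠀⠀⠂⠂⠂⠂⠂⠀⠀
⠿⠀⠀⠂⠂⠂⠂⠂⠀⠀
⠿⠀⠀⠂⠂⣾⠂⠂⠀⠀
⠿⠀⠀⠂⠂⠂⠂⠂⠀⠀
⠿⠀⠀⠿⠿⠂⠂⠿⠀⠀
⠿⠀⠀⠀⠀⠀⠀⠀⠀⠀
⠿⠀⠀⠀⠀⠀⠀⠀⠀⠀

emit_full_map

⠿⠿⠿⠿⠿
⠿⠿⠿⠿⠿
⠿⠿⠂⠂⠂
⠿⠿⠂⠿⠿
⠿⠿⠂⠿⠿
⠿⠿⠂⠿⠿
⠿⠿⠂⠿⠿
⠿⠿⠂⠿⠿
⠂⠂⠂⠂⠂
⠂⠂⠂⠂⠂
⠂⠂⠂⠂⠂
⠂⠂⠂⠂⠂
⠂⠂⣾⠂⠂
⠂⠂⠂⠂⠂
⠿⠿⠂⠂⠿

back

⠿⠀⠀⠂⠂⠂⠂⠂⠀⠀
⠿⠀⠀⠂⠂⠂⠂⠂⠀⠀
⠿⠀⠀⠂⠂⠂⠂⠂⠀⠀
⠿⠀⠀⠂⠂⠂⠂⠂⠀⠀
⠿⠀⠀⠂⠂⠂⠂⠂⠀⠀
⠿⠀⠀⠂⠂⣾⠂⠂⠀⠀
⠿⠀⠀⠿⠿⠂⠂⠿⠀⠀
⠿⠀⠀⠿⠿⠂⠂⠿⠀⠀
⠿⠀⠀⠀⠀⠀⠀⠀⠀⠀
⠿⠀⠀⠀⠀⠀⠀⠀⠀⠀

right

⠀⠀⠂⠂⠂⠂⠂⠀⠀⠀
⠀⠀⠂⠂⠂⠂⠂⠀⠀⠀
⠀⠀⠂⠂⠂⠂⠂⠀⠀⠀
⠀⠀⠂⠂⠂⠂⠂⠂⠀⠀
⠀⠀⠂⠂⠂⠂⠂⠂⠀⠀
⠀⠀⠂⠂⠂⣾⠂⠂⠀⠀
⠀⠀⠿⠿⠂⠂⠿⠿⠀⠀
⠀⠀⠿⠿⠂⠂⠿⠿⠀⠀
⠀⠀⠀⠀⠀⠀⠀⠀⠀⠀
⠀⠀⠀⠀⠀⠀⠀⠀⠀⠀

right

⠀⠂⠂⠂⠂⠂⠀⠀⠀⠀
⠀⠂⠂⠂⠂⠂⠀⠀⠀⠀
⠀⠂⠂⠂⠂⠂⠀⠀⠀⠀
⠀⠂⠂⠂⠂⠂⠂⠿⠀⠀
⠀⠂⠂⠂⠂⠂⠂⠿⠀⠀
⠀⠂⠂⠂⠂⣾⠂⠂⠀⠀
⠀⠿⠿⠂⠂⠿⠿⠿⠀⠀
⠀⠿⠿⠂⠂⠿⠿⠿⠀⠀
⠀⠀⠀⠀⠀⠀⠀⠀⠀⠀
⠀⠀⠀⠀⠀⠀⠀⠀⠀⠀

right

⠂⠂⠂⠂⠂⠀⠀⠀⠀⠀
⠂⠂⠂⠂⠂⠀⠀⠀⠀⠀
⠂⠂⠂⠂⠂⠀⠀⠀⠀⠀
⠂⠂⠂⠂⠂⠂⠿⠿⠀⠀
⠂⠂⠂⠂⠂⠂⠿⠿⠀⠀
⠂⠂⠂⠂⠂⣾⠂⠂⠀⠀
⠿⠿⠂⠂⠿⠿⠿⠿⠀⠀
⠿⠿⠂⠂⠿⠿⠿⠿⠀⠀
⠀⠀⠀⠀⠀⠀⠀⠀⠀⠀
⠀⠀⠀⠀⠀⠀⠀⠀⠀⠀

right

⠂⠂⠂⠂⠀⠀⠀⠀⠀⠀
⠂⠂⠂⠂⠀⠀⠀⠀⠀⠀
⠂⠂⠂⠂⠀⠀⠀⠀⠀⠀
⠂⠂⠂⠂⠂⠿⠿⠿⠀⠀
⠂⠂⠂⠂⠂⠿⠿⠿⠀⠀
⠂⠂⠂⠂⠂⣾⠂⠂⠀⠀
⠿⠂⠂⠿⠿⠿⠿⠿⠀⠀
⠿⠂⠂⠿⠿⠿⠿⠿⠀⠀
⠀⠀⠀⠀⠀⠀⠀⠀⠀⠀
⠀⠀⠀⠀⠀⠀⠀⠀⠀⠀

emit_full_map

⠿⠿⠿⠿⠿⠀⠀⠀⠀
⠿⠿⠿⠿⠿⠀⠀⠀⠀
⠿⠿⠂⠂⠂⠀⠀⠀⠀
⠿⠿⠂⠿⠿⠀⠀⠀⠀
⠿⠿⠂⠿⠿⠀⠀⠀⠀
⠿⠿⠂⠿⠿⠀⠀⠀⠀
⠿⠿⠂⠿⠿⠀⠀⠀⠀
⠿⠿⠂⠿⠿⠀⠀⠀⠀
⠂⠂⠂⠂⠂⠀⠀⠀⠀
⠂⠂⠂⠂⠂⠀⠀⠀⠀
⠂⠂⠂⠂⠂⠀⠀⠀⠀
⠂⠂⠂⠂⠂⠂⠿⠿⠿
⠂⠂⠂⠂⠂⠂⠿⠿⠿
⠂⠂⠂⠂⠂⠂⣾⠂⠂
⠿⠿⠂⠂⠿⠿⠿⠿⠿
⠿⠿⠂⠂⠿⠿⠿⠿⠿

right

⠂⠂⠂⠀⠀⠀⠀⠀⠀⠀
⠂⠂⠂⠀⠀⠀⠀⠀⠀⠀
⠂⠂⠂⠀⠀⠀⠀⠀⠀⠀
⠂⠂⠂⠂⠿⠿⠿⠿⠀⠀
⠂⠂⠂⠂⠿⠿⠿⠿⠀⠀
⠂⠂⠂⠂⠂⣾⠂⠂⠀⠀
⠂⠂⠿⠿⠿⠿⠿⠿⠀⠀
⠂⠂⠿⠿⠿⠿⠿⠿⠀⠀
⠀⠀⠀⠀⠀⠀⠀⠀⠀⠀
⠀⠀⠀⠀⠀⠀⠀⠀⠀⠀

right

⠂⠂⠀⠀⠀⠀⠀⠀⠀⠀
⠂⠂⠀⠀⠀⠀⠀⠀⠀⠀
⠂⠂⠀⠀⠀⠀⠀⠀⠀⠀
⠂⠂⠂⠿⠿⠿⠿⠿⠀⠀
⠂⠂⠂⠿⠿⠿⠿⠿⠀⠀
⠂⠂⠂⠂⠂⣾⠂⠂⠀⠀
⠂⠿⠿⠿⠿⠿⠿⠿⠀⠀
⠂⠿⠿⠿⠿⠿⠿⠿⠀⠀
⠀⠀⠀⠀⠀⠀⠀⠀⠀⠀
⠀⠀⠀⠀⠀⠀⠀⠀⠀⠀

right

⠂⠀⠀⠀⠀⠀⠀⠀⠀⠀
⠂⠀⠀⠀⠀⠀⠀⠀⠀⠀
⠂⠀⠀⠀⠀⠀⠀⠀⠀⠀
⠂⠂⠿⠿⠿⠿⠿⠿⠀⠀
⠂⠂⠿⠿⠿⠿⠿⠿⠀⠀
⠂⠂⠂⠂⠂⣾⠂⠂⠀⠀
⠿⠿⠿⠿⠿⠿⠿⠿⠀⠀
⠿⠿⠿⠿⠿⠿⠿⠿⠀⠀
⠀⠀⠀⠀⠀⠀⠀⠀⠀⠀
⠀⠀⠀⠀⠀⠀⠀⠀⠀⠀

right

⠀⠀⠀⠀⠀⠀⠀⠀⠀⠀
⠀⠀⠀⠀⠀⠀⠀⠀⠀⠀
⠀⠀⠀⠀⠀⠀⠀⠀⠀⠀
⠂⠿⠿⠿⠿⠿⠿⠿⠀⠀
⠂⠿⠿⠿⠿⠿⠿⠿⠀⠀
⠂⠂⠂⠂⠂⣾⠂⠂⠀⠀
⠿⠿⠿⠿⠿⠿⠿⠿⠀⠀
⠿⠿⠿⠿⠿⠿⠿⠿⠀⠀
⠀⠀⠀⠀⠀⠀⠀⠀⠀⠀
⠀⠀⠀⠀⠀⠀⠀⠀⠀⠀

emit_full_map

⠿⠿⠿⠿⠿⠀⠀⠀⠀⠀⠀⠀⠀
⠿⠿⠿⠿⠿⠀⠀⠀⠀⠀⠀⠀⠀
⠿⠿⠂⠂⠂⠀⠀⠀⠀⠀⠀⠀⠀
⠿⠿⠂⠿⠿⠀⠀⠀⠀⠀⠀⠀⠀
⠿⠿⠂⠿⠿⠀⠀⠀⠀⠀⠀⠀⠀
⠿⠿⠂⠿⠿⠀⠀⠀⠀⠀⠀⠀⠀
⠿⠿⠂⠿⠿⠀⠀⠀⠀⠀⠀⠀⠀
⠿⠿⠂⠿⠿⠀⠀⠀⠀⠀⠀⠀⠀
⠂⠂⠂⠂⠂⠀⠀⠀⠀⠀⠀⠀⠀
⠂⠂⠂⠂⠂⠀⠀⠀⠀⠀⠀⠀⠀
⠂⠂⠂⠂⠂⠀⠀⠀⠀⠀⠀⠀⠀
⠂⠂⠂⠂⠂⠂⠿⠿⠿⠿⠿⠿⠿
⠂⠂⠂⠂⠂⠂⠿⠿⠿⠿⠿⠿⠿
⠂⠂⠂⠂⠂⠂⠂⠂⠂⠂⣾⠂⠂
⠿⠿⠂⠂⠿⠿⠿⠿⠿⠿⠿⠿⠿
⠿⠿⠂⠂⠿⠿⠿⠿⠿⠿⠿⠿⠿

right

⠀⠀⠀⠀⠀⠀⠀⠀⠀⠀
⠀⠀⠀⠀⠀⠀⠀⠀⠀⠀
⠀⠀⠀⠀⠀⠀⠀⠀⠀⠀
⠿⠿⠿⠿⠿⠿⠿⠂⠀⠀
⠿⠿⠿⠿⠿⠿⠿⠂⠀⠀
⠂⠂⠂⠂⠂⣾⠂⠂⠀⠀
⠿⠿⠿⠿⠿⠿⠿⠂⠀⠀
⠿⠿⠿⠿⠿⠿⠿⠂⠀⠀
⠀⠀⠀⠀⠀⠀⠀⠀⠀⠀
⠀⠀⠀⠀⠀⠀⠀⠀⠀⠀

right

⠀⠀⠀⠀⠀⠀⠀⠀⠀⠀
⠀⠀⠀⠀⠀⠀⠀⠀⠀⠀
⠀⠀⠀⠀⠀⠀⠀⠀⠀⠀
⠿⠿⠿⠿⠿⠿⠂⠿⠀⠀
⠿⠿⠿⠿⠿⠿⠂⠿⠀⠀
⠂⠂⠂⠂⠂⣾⠂⠂⠀⠀
⠿⠿⠿⠿⠿⠿⠂⠿⠀⠀
⠿⠿⠿⠿⠿⠿⠂⠿⠀⠀
⠀⠀⠀⠀⠀⠀⠀⠀⠀⠀
⠀⠀⠀⠀⠀⠀⠀⠀⠀⠀

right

⠀⠀⠀⠀⠀⠀⠀⠀⠀⠀
⠀⠀⠀⠀⠀⠀⠀⠀⠀⠀
⠀⠀⠀⠀⠀⠀⠀⠀⠀⠀
⠿⠿⠿⠿⠿⠂⠿⠿⠀⠀
⠿⠿⠿⠿⠿⠂⠿⠿⠀⠀
⠂⠂⠂⠂⠂⣾⠂⠂⠀⠀
⠿⠿⠿⠿⠿⠂⠿⠿⠀⠀
⠿⠿⠿⠿⠿⠂⠿⠿⠀⠀
⠀⠀⠀⠀⠀⠀⠀⠀⠀⠀
⠀⠀⠀⠀⠀⠀⠀⠀⠀⠀

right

⠀⠀⠀⠀⠀⠀⠀⠀⠀⠀
⠀⠀⠀⠀⠀⠀⠀⠀⠀⠀
⠀⠀⠀⠀⠀⠀⠀⠀⠀⠀
⠿⠿⠿⠿⠂⠿⠿⠿⠀⠀
⠿⠿⠿⠿⠂⠿⠿⠿⠀⠀
⠂⠂⠂⠂⠂⣾⠂⠂⠀⠀
⠿⠿⠿⠿⠂⠿⠿⠿⠀⠀
⠿⠿⠿⠿⠂⠿⠿⠿⠀⠀
⠀⠀⠀⠀⠀⠀⠀⠀⠀⠀
⠀⠀⠀⠀⠀⠀⠀⠀⠀⠀

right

⠀⠀⠀⠀⠀⠀⠀⠀⠀⠀
⠀⠀⠀⠀⠀⠀⠀⠀⠀⠀
⠀⠀⠀⠀⠀⠀⠀⠀⠀⠀
⠿⠿⠿⠂⠿⠿⠿⠿⠀⠀
⠿⠿⠿⠂⠿⠿⠿⠿⠀⠀
⠂⠂⠂⠂⠂⣾⠂⠂⠀⠀
⠿⠿⠿⠂⠿⠿⠿⠿⠀⠀
⠿⠿⠿⠂⠿⠿⠿⠿⠀⠀
⠀⠀⠀⠀⠀⠀⠀⠀⠀⠀
⠀⠀⠀⠀⠀⠀⠀⠀⠀⠀

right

⠀⠀⠀⠀⠀⠀⠀⠀⠀⠀
⠀⠀⠀⠀⠀⠀⠀⠀⠀⠀
⠀⠀⠀⠀⠀⠀⠀⠀⠀⠀
⠿⠿⠂⠿⠿⠿⠿⠿⠀⠀
⠿⠿⠂⠿⠿⠿⠿⠿⠀⠀
⠂⠂⠂⠂⠂⣾⠂⠂⠀⠀
⠿⠿⠂⠿⠿⠿⠿⠿⠀⠀
⠿⠿⠂⠿⠿⠿⠿⠿⠀⠀
⠀⠀⠀⠀⠀⠀⠀⠀⠀⠀
⠀⠀⠀⠀⠀⠀⠀⠀⠀⠀

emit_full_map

⠿⠿⠿⠿⠿⠀⠀⠀⠀⠀⠀⠀⠀⠀⠀⠀⠀⠀⠀
⠿⠿⠿⠿⠿⠀⠀⠀⠀⠀⠀⠀⠀⠀⠀⠀⠀⠀⠀
⠿⠿⠂⠂⠂⠀⠀⠀⠀⠀⠀⠀⠀⠀⠀⠀⠀⠀⠀
⠿⠿⠂⠿⠿⠀⠀⠀⠀⠀⠀⠀⠀⠀⠀⠀⠀⠀⠀
⠿⠿⠂⠿⠿⠀⠀⠀⠀⠀⠀⠀⠀⠀⠀⠀⠀⠀⠀
⠿⠿⠂⠿⠿⠀⠀⠀⠀⠀⠀⠀⠀⠀⠀⠀⠀⠀⠀
⠿⠿⠂⠿⠿⠀⠀⠀⠀⠀⠀⠀⠀⠀⠀⠀⠀⠀⠀
⠿⠿⠂⠿⠿⠀⠀⠀⠀⠀⠀⠀⠀⠀⠀⠀⠀⠀⠀
⠂⠂⠂⠂⠂⠀⠀⠀⠀⠀⠀⠀⠀⠀⠀⠀⠀⠀⠀
⠂⠂⠂⠂⠂⠀⠀⠀⠀⠀⠀⠀⠀⠀⠀⠀⠀⠀⠀
⠂⠂⠂⠂⠂⠀⠀⠀⠀⠀⠀⠀⠀⠀⠀⠀⠀⠀⠀
⠂⠂⠂⠂⠂⠂⠿⠿⠿⠿⠿⠿⠿⠂⠿⠿⠿⠿⠿
⠂⠂⠂⠂⠂⠂⠿⠿⠿⠿⠿⠿⠿⠂⠿⠿⠿⠿⠿
⠂⠂⠂⠂⠂⠂⠂⠂⠂⠂⠂⠂⠂⠂⠂⠂⣾⠂⠂
⠿⠿⠂⠂⠿⠿⠿⠿⠿⠿⠿⠿⠿⠂⠿⠿⠿⠿⠿
⠿⠿⠂⠂⠿⠿⠿⠿⠿⠿⠿⠿⠿⠂⠿⠿⠿⠿⠿

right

⠀⠀⠀⠀⠀⠀⠀⠀⠀⠀
⠀⠀⠀⠀⠀⠀⠀⠀⠀⠀
⠀⠀⠀⠀⠀⠀⠀⠀⠀⠀
⠿⠂⠿⠿⠿⠿⠿⠿⠀⠀
⠿⠂⠿⠿⠿⠿⠿⠿⠀⠀
⠂⠂⠂⠂⠂⣾⠂⠂⠀⠀
⠿⠂⠿⠿⠿⠿⠿⠿⠀⠀
⠿⠂⠿⠿⠿⠿⠿⠿⠀⠀
⠀⠀⠀⠀⠀⠀⠀⠀⠀⠀
⠀⠀⠀⠀⠀⠀⠀⠀⠀⠀

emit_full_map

⠿⠿⠿⠿⠿⠀⠀⠀⠀⠀⠀⠀⠀⠀⠀⠀⠀⠀⠀⠀
⠿⠿⠿⠿⠿⠀⠀⠀⠀⠀⠀⠀⠀⠀⠀⠀⠀⠀⠀⠀
⠿⠿⠂⠂⠂⠀⠀⠀⠀⠀⠀⠀⠀⠀⠀⠀⠀⠀⠀⠀
⠿⠿⠂⠿⠿⠀⠀⠀⠀⠀⠀⠀⠀⠀⠀⠀⠀⠀⠀⠀
⠿⠿⠂⠿⠿⠀⠀⠀⠀⠀⠀⠀⠀⠀⠀⠀⠀⠀⠀⠀
⠿⠿⠂⠿⠿⠀⠀⠀⠀⠀⠀⠀⠀⠀⠀⠀⠀⠀⠀⠀
⠿⠿⠂⠿⠿⠀⠀⠀⠀⠀⠀⠀⠀⠀⠀⠀⠀⠀⠀⠀
⠿⠿⠂⠿⠿⠀⠀⠀⠀⠀⠀⠀⠀⠀⠀⠀⠀⠀⠀⠀
⠂⠂⠂⠂⠂⠀⠀⠀⠀⠀⠀⠀⠀⠀⠀⠀⠀⠀⠀⠀
⠂⠂⠂⠂⠂⠀⠀⠀⠀⠀⠀⠀⠀⠀⠀⠀⠀⠀⠀⠀
⠂⠂⠂⠂⠂⠀⠀⠀⠀⠀⠀⠀⠀⠀⠀⠀⠀⠀⠀⠀
⠂⠂⠂⠂⠂⠂⠿⠿⠿⠿⠿⠿⠿⠂⠿⠿⠿⠿⠿⠿
⠂⠂⠂⠂⠂⠂⠿⠿⠿⠿⠿⠿⠿⠂⠿⠿⠿⠿⠿⠿
⠂⠂⠂⠂⠂⠂⠂⠂⠂⠂⠂⠂⠂⠂⠂⠂⠂⣾⠂⠂
⠿⠿⠂⠂⠿⠿⠿⠿⠿⠿⠿⠿⠿⠂⠿⠿⠿⠿⠿⠿
⠿⠿⠂⠂⠿⠿⠿⠿⠿⠿⠿⠿⠿⠂⠿⠿⠿⠿⠿⠿
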